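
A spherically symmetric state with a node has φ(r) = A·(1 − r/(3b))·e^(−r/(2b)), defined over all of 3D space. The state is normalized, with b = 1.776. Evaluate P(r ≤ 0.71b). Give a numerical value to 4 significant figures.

With dV = 4πr²dr, the probability is ∫|φ|² dV over r ≤ 0.71b.
The full normalization integral is A²·[8·π·b^3/3] = 1, fixing A².
In terms of u = r/b (A², 4π and the length scale all cancel between numerator and denominator), P = [∫_{0}^{0.71} u^2·(1 - u/3)^2·e^(-u) du] / [∫_{0}^{∞} u^2·(1 - u/3)^2·e^(-u) du].
Using ∫ u^2·(1 - u/3)^2·e^(-u) du = (-u^4 + 2·u^3 - 3·u^2 - 6·u - 6)·e^(-u)/9, the numerator is ≈ 0.0488013 and the denominator is 2/3.
This evaluates to P = 0.073202.

P ≈ 0.07320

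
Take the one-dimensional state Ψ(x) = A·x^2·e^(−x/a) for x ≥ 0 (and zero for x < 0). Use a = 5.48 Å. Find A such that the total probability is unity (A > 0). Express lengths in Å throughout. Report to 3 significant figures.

A ≈ 0.0164 Å^(-5/2)

The normalization condition is ∫|Ψ|² dx = 1 from 0 to ∞.
The integral (without the A² prefactor) comes out to 3·a^5/4.
Hence A² = 1/[3·a^5/4].
Plugging in a = 5.48 yields A = 0.01643.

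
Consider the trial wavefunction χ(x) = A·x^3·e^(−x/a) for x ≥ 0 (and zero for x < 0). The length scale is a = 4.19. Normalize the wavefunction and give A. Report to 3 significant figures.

Normalization requires ∫|χ|² dx = 1, integrated from 0 to ∞.
∫|χ|² dx = A²·(45·a^7/8).
So A² = (45·a^7/8)^(−1).
Plugging in a = 4.19 yields A = 0.002800.

A ≈ 0.00280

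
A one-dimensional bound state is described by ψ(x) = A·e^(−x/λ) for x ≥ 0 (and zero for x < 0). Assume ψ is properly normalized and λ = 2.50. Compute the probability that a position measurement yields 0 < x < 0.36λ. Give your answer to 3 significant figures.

P = ∫_{0}^{0.36λ} |ψ(x)|² dx.
With A² fixed by ∫|ψ|² = 1, i.e. A² = (λ/2)^(−1), substitute and integrate.
Substituting u = x/λ, A² and the length scale cancel in the ratio: P = ∫_{0}^{0.36} e^(-2·u) du / ∫_{0}^{∞} e^(-2·u) du.
Using ∫ e^(-2·u) du = -e^(-2·u)/2, the numerator is 1/2 - e^(-18/25)/2 and the denominator is 1/2.
Taking the ratio, P = 0.5132.

P ≈ 0.513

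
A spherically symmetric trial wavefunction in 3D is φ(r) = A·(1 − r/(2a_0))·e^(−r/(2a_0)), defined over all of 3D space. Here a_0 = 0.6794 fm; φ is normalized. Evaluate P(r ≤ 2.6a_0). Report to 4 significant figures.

P = ∫ |φ|² 4πr² dr over r ≤ 2.6a_0.
A² is fixed by ∫₀^∞ 4πr²|φ|² dr = 1, i.e. A² = (8·π·a_0^3)^(−1).
Let u = r/a_0; then A², 4π and the length scale all cancel, so P = ∫_{0}^{2.6} u^2·(1 - u/2)^2·e^(-u) du ÷ ∫_{0}^{∞} u^2·(1 - u/2)^2·e^(-u) du.
Using ∫ u^2·(1 - u/2)^2·e^(-u) du = -(u^4/4 + u^2 + 2·u + 2)·e^(-u), the numerator is ≈ 0.114610 and the denominator is 2.
The region integral divided by the full integral gives P = 0.057305.

P ≈ 0.05730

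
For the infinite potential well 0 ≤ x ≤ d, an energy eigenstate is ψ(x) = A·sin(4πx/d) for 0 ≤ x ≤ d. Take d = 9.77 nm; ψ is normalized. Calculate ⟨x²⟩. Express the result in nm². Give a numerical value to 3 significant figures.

The expectation value is the |ψ|²-weighted average of x^2: ∫ x^2|ψ|² dx.
With ∫₀^d sin²(nπx/d) dx = d/2, since the A² factors cancel between numerator and denominator, ⟨x²⟩ = -d^2/(32·π^2) + d^2/3.
With d = 9.77, ⟨x^2⟩ = 31.52.

⟨x^2⟩ ≈ 31.5 nm^2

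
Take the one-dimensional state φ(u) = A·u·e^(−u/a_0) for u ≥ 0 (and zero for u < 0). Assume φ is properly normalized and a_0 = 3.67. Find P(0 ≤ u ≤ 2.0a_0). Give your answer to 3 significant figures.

|φ|² is the probability density, so P = ∫_{0}^{2.0a_0} |φ|² du.
The normalization integral ∫|φ|²du over the whole domain equals a_0^3/4·A², and A² cancels in the ratio.
In terms of t = u/a_0 (A² and the length scale cancel between numerator and denominator), P = [∫_{0}^{2.0} t^2·e^(-2·t) dt] / [∫_{0}^{∞} t^2·e^(-2·t) dt].
Using ∫ t^2·e^(-2·t) dt = -(2·t^2 + 2·t + 1)·e^(-2·t)/4, the numerator is 1/4 - 13·e^(-4)/4 and the denominator is 1/4.
Evaluating gives P = 0.7619.

P ≈ 0.762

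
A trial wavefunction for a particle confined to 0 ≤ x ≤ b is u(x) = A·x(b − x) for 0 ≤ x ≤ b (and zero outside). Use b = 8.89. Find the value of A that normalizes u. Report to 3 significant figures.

A ≈ 0.0232

The normalization condition is ∫|u|² dx = 1 from 0 to b.
Expanding the polynomial and integrating term by term, carrying out the integral gives A² · b^5/30.
Hence A² = 1/[b^5/30].
With b = 8.89: A² = 0.0005403 and A = 0.02324.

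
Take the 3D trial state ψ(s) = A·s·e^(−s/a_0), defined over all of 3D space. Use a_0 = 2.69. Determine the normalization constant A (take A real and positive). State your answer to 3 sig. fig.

A ≈ 0.0274

Normalization requires ∫|ψ|² 4πs² ds = 1, integrated from 0 to ∞.
The angular integral contributes 4π, leaving ∫₀^∞ s²|ψ|² ds.
With ψ = A·s·e^(−s/a_0), the integral evaluates to A²·[3·π·a_0^5].
Substituting a_0 = 2.69 gives A² = 0.0007533, so A = 0.02745.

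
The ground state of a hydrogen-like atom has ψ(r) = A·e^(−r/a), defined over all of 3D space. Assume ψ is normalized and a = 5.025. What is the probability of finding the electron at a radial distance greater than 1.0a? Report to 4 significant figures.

Integrate the radial probability density 4πr²|ψ|² over r > 1.0a.
The full normalization integral is A²·[π·a^3] = 1, fixing A².
In terms of u = r/a (A², 4π and the length scale all cancel between numerator and denominator), P = [∫_{1.0}^{∞} u^2·e^(-2·u) du] / [∫_{0}^{∞} u^2·e^(-2·u) du].
With ∫ u^2·e^(-2·u) du = -(2·u^2 + 2·u + 1)·e^(-2·u)/4 + C, the region integral is 5·e^(-2)/4 and the full one is 1/4.
The region integral divided by the full integral gives P = 0.67668.

P ≈ 0.6767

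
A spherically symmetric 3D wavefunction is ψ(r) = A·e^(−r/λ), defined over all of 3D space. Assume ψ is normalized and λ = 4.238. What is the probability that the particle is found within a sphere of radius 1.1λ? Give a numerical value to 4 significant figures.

Integrate the radial probability density 4πr²|ψ|² over r ≤ 1.1λ.
The full normalization integral is A²·[π·λ^3] = 1, fixing A².
Substituting u = r/λ, A², 4π and the length scale all cancel in the ratio: P = ∫_{0}^{1.1} u^2·e^(-2·u) du / ∫_{0}^{∞} u^2·e^(-2·u) du.
Using ∫ u^2·e^(-2·u) du = -(2·u^2 + 2·u + 1)·e^(-2·u)/4, the numerator is 1/4 - 281·e^(-11/5)/200 and the denominator is 1/4.
The region integral divided by the full integral gives P = 0.37729.

P ≈ 0.3773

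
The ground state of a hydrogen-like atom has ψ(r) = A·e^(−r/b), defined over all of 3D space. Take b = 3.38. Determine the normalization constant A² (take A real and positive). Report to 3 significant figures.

The normalization condition is ∫|ψ|² 4πr² dr = 1 from 0 to ∞.
Carrying out the integral gives A² · π·b^3.
So A² = (π·b^3)^(−1).
Plugging in b = 3.38 yields A = 0.09079.

A^2 ≈ 0.00824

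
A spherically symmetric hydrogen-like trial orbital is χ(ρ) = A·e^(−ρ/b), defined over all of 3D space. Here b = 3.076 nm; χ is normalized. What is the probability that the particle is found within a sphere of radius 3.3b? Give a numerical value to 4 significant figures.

P = ∫ |χ|² 4πρ² dρ over ρ ≤ 3.3b.
Normalization gives A² = 1/(π·b^3).
Let u = ρ/b; then A², 4π and the length scale all cancel, so P = ∫_{0}^{3.3} u^2·e^(-2·u) du ÷ ∫_{0}^{∞} u^2·e^(-2·u) du.
Using ∫ u^2·e^(-2·u) du = -(2·u^2 + 2·u + 1)·e^(-2·u)/4, the numerator is 1/4 - 1469·e^(-33/5)/200 and the denominator is 1/4.
The region integral divided by the full integral gives P = 0.96003.

P ≈ 0.9600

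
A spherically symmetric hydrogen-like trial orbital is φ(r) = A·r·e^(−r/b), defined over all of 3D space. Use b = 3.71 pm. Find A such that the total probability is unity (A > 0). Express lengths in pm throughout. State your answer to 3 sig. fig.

Normalization requires ∫|φ|² 4πr² dr = 1, integrated from 0 to ∞.
In 3D with spherical symmetry the volume element is 4πr² dr.
Using ∫₀^∞ rⁿ e^(−αr) dr = n!/αⁿ⁺¹, ∫|φ|² 4πr² dr = A²·(3·π·b^5).
Hence A² = 1/[3·π·b^5].
Substituting b = 3.71 gives A² = 0.0001510, so A = 0.01229.

A ≈ 0.0123 pm^(-5/2)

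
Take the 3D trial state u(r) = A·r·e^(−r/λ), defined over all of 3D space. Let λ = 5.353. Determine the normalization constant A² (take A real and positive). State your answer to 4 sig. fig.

A^2 ≈ 0.00002414

The normalization condition is ∫|u|² 4πr² dr = 1 from 0 to ∞.
The angular integral contributes 4π, leaving ∫₀^∞ r²|u|² dr.
With u = A·r·e^(−r/λ), the integral evaluates to A²·[3·π·λ^5].
Setting this equal to 1 gives A² = 1/(3·π·λ^5).
Substituting λ = 5.353 gives A² = 0.000024140, so A = 0.0049133.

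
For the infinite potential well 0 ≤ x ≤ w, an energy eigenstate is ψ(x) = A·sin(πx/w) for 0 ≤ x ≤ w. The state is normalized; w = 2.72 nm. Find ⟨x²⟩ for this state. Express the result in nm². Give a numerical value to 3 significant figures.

⟨x²⟩ = ∫ x^2 |ψ|² dx over the full domain.
Using sin²θ = (1 − cos 2θ)/2, since the A² factors cancel between numerator and denominator, ⟨x²⟩ = -w^2/(2·π^2) + w^2/3.
Putting w = 2.72 gives 2.091.

⟨x^2⟩ ≈ 2.09 nm^2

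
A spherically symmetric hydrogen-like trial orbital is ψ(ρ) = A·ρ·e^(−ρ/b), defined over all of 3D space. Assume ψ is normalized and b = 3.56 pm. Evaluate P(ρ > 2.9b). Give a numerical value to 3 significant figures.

Integrate the radial probability density 4πρ²|ψ|² over ρ > 2.9b.
A² is fixed by ∫₀^∞ 4πρ²|ψ|² dρ = 1, i.e. A² = (3·π·b^5)^(−1).
In terms of u = ρ/b (A², 4π and the length scale all cancel between numerator and denominator), P = [∫_{2.9}^{∞} u^4·e^(-2·u) du] / [∫_{0}^{∞} u^4·e^(-2·u) du].
An antiderivative of u^4·e^(-2·u) is -(u^4/2 + u^3 + 3·u^2/2 + 3·u/2 + 3/4)·e^(-2·u); evaluating from 2.9 to ∞ gives ≈ 0.23454, while the full integral is 3/4.
This evaluates to P = 0.3127.

P ≈ 0.313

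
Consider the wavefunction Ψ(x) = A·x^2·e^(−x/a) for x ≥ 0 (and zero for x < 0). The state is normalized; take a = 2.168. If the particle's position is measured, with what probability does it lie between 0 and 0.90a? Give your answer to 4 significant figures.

P ≈ 0.03641

|Ψ|² is the probability density, so P = ∫_{0}^{0.90a} |Ψ|² dx.
Since A² = 1/(3·a^5/4), this is the region integral divided by the full normalization integral.
Substituting u = x/a, A² and the length scale cancel in the ratio: P = ∫_{0}^{0.90} u^4·e^(-2·u) du / ∫_{0}^{∞} u^4·e^(-2·u) du.
An antiderivative of u^4·e^(-2·u) is -(u^4/2 + u^3 + 3·u^2/2 + 3·u/2 + 3/4)·e^(-2·u); evaluating from 0 to 0.90 gives ≈ 0.0273050, while the full integral is 3/4.
The result is P = 0.036407.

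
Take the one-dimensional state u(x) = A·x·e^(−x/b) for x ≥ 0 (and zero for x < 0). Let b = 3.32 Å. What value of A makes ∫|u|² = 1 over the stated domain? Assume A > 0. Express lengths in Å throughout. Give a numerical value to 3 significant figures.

The normalization condition is ∫|u|² dx = 1 from 0 to ∞.
With u = A·x·e^(−x/b), the integral evaluates to A²·[b^3/4].
Setting this equal to 1 gives A² = 1/(b^3/4).
Plugging in b = 3.32 yields A = 0.3306.

A ≈ 0.331 Å^(-3/2)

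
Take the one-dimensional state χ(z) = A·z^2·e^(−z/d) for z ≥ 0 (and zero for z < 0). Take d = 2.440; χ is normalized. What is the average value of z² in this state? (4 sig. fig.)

The expectation value is the |χ|²-weighted average of z^2: ∫ z^2|χ|² dz.
Since the A² factors cancel between numerator and denominator, ⟨z²⟩ = 15·d^2/2.
Putting d = 2.440 gives 44.652.

⟨z^2⟩ ≈ 44.65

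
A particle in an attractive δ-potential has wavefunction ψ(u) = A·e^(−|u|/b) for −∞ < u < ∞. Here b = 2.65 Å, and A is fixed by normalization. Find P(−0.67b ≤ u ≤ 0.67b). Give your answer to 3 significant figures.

P ≈ 0.738

|ψ|² is the probability density, so P = ∫_{−0.67b}^{0.67b} |ψ|² du.
With A² fixed by ∫|ψ|² = 1, i.e. A² = (b)^(−1), substitute and integrate.
By symmetry take twice the u ≥ 0 contribution in numerator and denominator; the 2's cancel. Substituting t = u/b, A² and the length scale cancel in the ratio: P = ∫_{0}^{0.67} e^(-2·t) dt / ∫_{0}^{∞} e^(-2·t) dt.
An antiderivative of e^(-2·t) is -e^(-2·t)/2; evaluating from 0 to 0.67 gives 1/2 - e^(-67/50)/2, while the full integral is 1/2.
Evaluating gives P = 0.7382.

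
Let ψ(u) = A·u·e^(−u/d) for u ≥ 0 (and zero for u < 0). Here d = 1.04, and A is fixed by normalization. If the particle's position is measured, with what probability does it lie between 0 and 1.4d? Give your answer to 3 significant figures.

P ≈ 0.531

P = ∫_{0}^{1.4d} |ψ(u)|² du.
The normalization integral ∫|ψ|²du over the whole domain equals d^3/4·A², and A² cancels in the ratio.
Let t = u/d; then A² and the length scale cancel, so P = ∫_{0}^{1.4} t^2·e^(-2·t) dt ÷ ∫_{0}^{∞} t^2·e^(-2·t) dt.
With ∫ t^2·e^(-2·t) dt = -(2·t^2 + 2·t + 1)·e^(-2·t)/4 + C, the region integral is 1/4 - 193·e^(-14/5)/100 and the full one is 1/4.
Taking the ratio, P = 0.5305.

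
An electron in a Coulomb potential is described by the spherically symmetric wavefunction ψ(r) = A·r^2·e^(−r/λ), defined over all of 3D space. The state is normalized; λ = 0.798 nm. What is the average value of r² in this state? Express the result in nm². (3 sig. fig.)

The expectation value is the |ψ|²-weighted average of r^2: ∫ r^2|ψ|² 4πr² dr.
Using ∫₀^∞ rⁿ e^(−αr) dr = n!/αⁿ⁺¹, the ratio of the moment integral to the normalization integral gives ⟨r²⟩ = 14·λ^2.
With λ = 0.798, ⟨r^2⟩ = 8.915.

⟨r^2⟩ ≈ 8.92 nm^2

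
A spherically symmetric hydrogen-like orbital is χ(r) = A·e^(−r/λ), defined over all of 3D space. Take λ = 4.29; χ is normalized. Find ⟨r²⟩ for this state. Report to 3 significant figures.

⟨r^2⟩ ≈ 55.2

By definition ⟨r²⟩ = ∫ r^2 |χ(r)|² 4πr² dr.
The ratio of the moment integral to the normalization integral gives ⟨r²⟩ = 3·λ^2.
With λ = 4.29, ⟨r^2⟩ = 55.21.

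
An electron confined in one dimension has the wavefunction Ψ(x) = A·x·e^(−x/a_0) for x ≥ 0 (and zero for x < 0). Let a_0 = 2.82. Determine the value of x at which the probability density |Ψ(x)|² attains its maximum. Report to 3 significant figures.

x ≈ 2.82

The maximum of |Ψ(x)|² occurs where its derivative vanishes.
Solving yields x = a_0.
With a_0 = 2.82, the most probable position is 2.820.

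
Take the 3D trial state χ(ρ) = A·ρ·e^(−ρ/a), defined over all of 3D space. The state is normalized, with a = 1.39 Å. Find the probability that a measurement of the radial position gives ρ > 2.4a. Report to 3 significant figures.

P = ∫ |χ|² 4πρ² dρ over ρ > 2.4a.
Normalization gives A² = 1/(3·π·a^5).
Let u = ρ/a; then A², 4π and the length scale all cancel, so P = ∫_{2.4}^{∞} u^4·e^(-2·u) du ÷ ∫_{0}^{∞} u^4·e^(-2·u) du.
Using ∫ u^4·e^(-2·u) du = -(u^4/2 + u^3 + 3·u^2/2 + 3·u/2 + 3/4)·e^(-2·u), the numerator is ≈ 0.35719 and the denominator is 3/4.
This evaluates to P = 0.4763.

P ≈ 0.476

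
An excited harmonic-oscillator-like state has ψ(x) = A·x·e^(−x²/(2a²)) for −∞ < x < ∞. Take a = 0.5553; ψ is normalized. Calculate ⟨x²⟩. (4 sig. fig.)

⟨x²⟩ = ∫ x^2 |ψ|² dx over the full domain.
Differentiating ∫e^(−αx²) dx = √(π/α) under α to get the higher moments, evaluating both integrals, ⟨x²⟩ = 3·a^2/2.
Putting a = 0.5553 gives 0.46254.

⟨x^2⟩ ≈ 0.4625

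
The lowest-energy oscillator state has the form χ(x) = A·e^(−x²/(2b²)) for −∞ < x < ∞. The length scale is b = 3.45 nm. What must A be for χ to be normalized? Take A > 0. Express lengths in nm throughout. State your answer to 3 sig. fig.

Require ∫ |χ|² dx = 1 over the whole domain.
Differentiating ∫e^(−αx²) dx = √(π/α) under α to get the higher moments, ∫|χ|² dx = A²·(√(π)·b).
Hence A² = 1/[√(π)·b].
Substituting b = 3.45 gives A² = 0.1635, so A = 0.4044.

A ≈ 0.404 nm^(-1/2)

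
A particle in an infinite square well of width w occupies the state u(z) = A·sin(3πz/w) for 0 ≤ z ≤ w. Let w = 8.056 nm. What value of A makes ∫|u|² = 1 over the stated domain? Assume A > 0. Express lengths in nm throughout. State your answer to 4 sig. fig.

Normalization requires ∫|u|² dz = 1, integrated from 0 to w.
With ∫₀^w sin²(nπz/w) dz = w/2, with u = A·sin(3πz/w), the integral evaluates to A²·[w/2].
Setting this equal to 1 gives A² = 1/(w/2).
Substituting w = 8.056 gives A² = 0.24826, so A = 0.49826.

A ≈ 0.4983 nm^(-1/2)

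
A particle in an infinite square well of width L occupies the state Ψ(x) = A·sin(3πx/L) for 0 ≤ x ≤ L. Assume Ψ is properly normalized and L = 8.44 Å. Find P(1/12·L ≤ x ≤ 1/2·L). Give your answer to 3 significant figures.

P ≈ 0.470

P = ∫_{1/12·L}^{1/2·L} |Ψ(x)|² dx.
With A² fixed by ∫|Ψ|² = 1, i.e. A² = (L/2)^(−1), substitute and integrate.
Substituting u = x/L, A² and the length scale cancel in the ratio: P = ∫_{1/12}^{1/2} sin(3·π·u)^2 du / ∫_{0}^{1} sin(3·π·u)^2 du.
An antiderivative of sin(3·π·u)^2 is u/2 - sin(6·π·u)/(12·π); evaluating from 1/12 to 1/2 gives 1/(12·π) + 5/24, while the full integral is 1/2.
Taking the ratio, P = (2 + 5·π)/(12·π).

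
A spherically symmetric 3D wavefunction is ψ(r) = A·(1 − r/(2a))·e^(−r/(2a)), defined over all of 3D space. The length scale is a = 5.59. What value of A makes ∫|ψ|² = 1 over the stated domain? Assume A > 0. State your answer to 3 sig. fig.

A ≈ 0.0151

Normalization requires ∫|ψ|² 4πr² dr = 1, integrated from 0 to ∞.
(Spherical symmetry: dV = 4πr² dr.)
The integral (without the A² prefactor) comes out to 8·π·a^3.
So A² = (8·π·a^3)^(−1).
With a = 5.59: A² = 0.0002278 and A = 0.01509.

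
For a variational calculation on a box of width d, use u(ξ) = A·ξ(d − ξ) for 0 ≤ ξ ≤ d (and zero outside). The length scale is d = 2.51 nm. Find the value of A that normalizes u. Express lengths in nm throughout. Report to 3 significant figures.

We need A² ∫|f|² dξ = 1, taking the integral from 0 to d.
Expanding the polynomial and integrating term by term, the integral (without the A² prefactor) comes out to d^5/30.
Setting this equal to 1 gives A² = 1/(d^5/30).
With d = 2.51: A² = 0.3011 and A = 0.5488.

A ≈ 0.549 nm^(-5/2)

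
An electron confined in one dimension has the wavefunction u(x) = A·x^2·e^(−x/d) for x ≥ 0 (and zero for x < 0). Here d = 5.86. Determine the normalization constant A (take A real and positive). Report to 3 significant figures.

We need A² ∫|f|² dx = 1, taking the integral from 0 to ∞.
Recall ∫₀^∞ x^m e^(−x/β) dx = m!·β^(m+1), with u = A·x^2·e^(−x/d), the integral evaluates to A²·[3·d^5/4].
Setting this equal to 1 gives A² = 1/(3·d^5/4).
With d = 5.86: A² = 0.0001930 and A = 0.01389.

A ≈ 0.0139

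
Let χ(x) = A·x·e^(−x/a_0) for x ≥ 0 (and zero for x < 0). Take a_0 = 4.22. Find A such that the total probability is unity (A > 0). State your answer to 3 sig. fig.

Require ∫ |χ|² dx = 1 over the whole domain.
Carrying out the integral gives A² · a_0^3/4.
Substituting a_0 = 4.22 gives A² = 0.05323, so A = 0.2307.

A ≈ 0.231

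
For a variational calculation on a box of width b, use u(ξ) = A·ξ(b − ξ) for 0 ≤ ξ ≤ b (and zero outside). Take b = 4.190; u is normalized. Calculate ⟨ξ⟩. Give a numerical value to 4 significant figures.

⟨ξ⟩ = ∫ ξ |u|² dξ over the full domain.
Expanding the polynomial and integrating term by term, the ratio of the moment integral to the normalization integral gives ⟨ξ⟩ = b/2.
Putting b = 4.190 gives 2.0950.

⟨ξ⟩ ≈ 2.095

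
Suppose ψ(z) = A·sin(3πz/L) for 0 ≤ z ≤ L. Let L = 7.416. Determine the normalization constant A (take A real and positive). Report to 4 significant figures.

A ≈ 0.5193

Require ∫ |ψ|² dz = 1 over the whole domain.
The integral (without the A² prefactor) comes out to L/2.
Plugging in L = 7.416 yields A = 0.51931.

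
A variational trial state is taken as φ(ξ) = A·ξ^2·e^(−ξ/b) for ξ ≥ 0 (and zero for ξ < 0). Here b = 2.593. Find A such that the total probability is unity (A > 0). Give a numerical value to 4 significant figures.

We need A² ∫|f|² dξ = 1, taking the integral from 0 to ∞.
The integral (without the A² prefactor) comes out to 3·b^5/4.
So A² = (3·b^5/4)^(−1).
Substituting b = 2.593 gives A² = 0.011374, so A = 0.10665.

A ≈ 0.1067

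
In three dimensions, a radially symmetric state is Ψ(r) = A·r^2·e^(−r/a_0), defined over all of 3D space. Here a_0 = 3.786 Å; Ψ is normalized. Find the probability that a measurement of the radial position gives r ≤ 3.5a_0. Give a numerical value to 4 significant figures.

P = ∫ |Ψ|² 4πr² dr over r ≤ 3.5a_0.
A² is fixed by ∫₀^∞ 4πr²|Ψ|² dr = 1, i.e. A² = (45·π·a_0^7/2)^(−1).
In terms of u = r/a_0 (A², 4π and the length scale all cancel between numerator and denominator), P = [∫_{0}^{3.5} u^6·e^(-2·u) du] / [∫_{0}^{∞} u^6·e^(-2·u) du].
With ∫ u^6·e^(-2·u) du = -(4·u^6 + 12·u^5 + 30·u^4 + 60·u^3 + 90·u^2 + 90·u + 45)·e^(-2·u)/8 + C, the region integral is ≈ 3.09538 and the full one is 45/8.
The region integral divided by the full integral gives P = 0.55029.

P ≈ 0.5503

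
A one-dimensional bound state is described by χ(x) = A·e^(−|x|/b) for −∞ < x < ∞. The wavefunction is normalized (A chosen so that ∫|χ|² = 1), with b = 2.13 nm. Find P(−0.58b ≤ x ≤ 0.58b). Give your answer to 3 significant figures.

|χ|² is the probability density, so P = ∫_{−0.58b}^{0.58b} |χ|² dx.
Since A² = 1/(b), this is the region integral divided by the full normalization integral.
Both integrals are even about x = 0, so only the x ≥ 0 halves are needed (the factors of 2 cancel). Substituting u = x/b, A² and the length scale cancel in the ratio: P = ∫_{0}^{0.58} e^(-2·u) du / ∫_{0}^{∞} e^(-2·u) du.
Using ∫ e^(-2·u) du = -e^(-2·u)/2, the numerator is 1/2 - e^(-29/25)/2 and the denominator is 1/2.
The result is P = 0.6865.

P ≈ 0.687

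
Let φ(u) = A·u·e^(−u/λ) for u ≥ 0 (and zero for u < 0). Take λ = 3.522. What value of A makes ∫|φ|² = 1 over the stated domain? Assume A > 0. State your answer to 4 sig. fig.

A ≈ 0.3026

Require ∫ |φ|² du = 1 over the whole domain.
Carrying out the integral gives A² · λ^3/4.
Setting this equal to 1 gives A² = 1/(λ^3/4).
With λ = 3.522: A² = 0.091557 and A = 0.30258.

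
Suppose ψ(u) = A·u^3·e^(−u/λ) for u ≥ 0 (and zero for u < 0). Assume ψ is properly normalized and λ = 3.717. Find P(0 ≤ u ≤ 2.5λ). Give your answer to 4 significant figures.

The probability is P = ∫ |ψ|² du over [0, 2.5λ].
Since A² = 1/(45·λ^7/8), this is the region integral divided by the full normalization integral.
Let t = u/λ; then A² and the length scale cancel, so P = ∫_{0}^{2.5} t^6·e^(-2·t) dt ÷ ∫_{0}^{∞} t^6·e^(-2·t) dt.
With ∫ t^6·e^(-2·t) dt = -(4·t^6 + 12·t^5 + 30·t^4 + 60·t^3 + 90·t^2 + 90·t + 45)·e^(-2·t)/8 + C, the region integral is ≈ 1.33772 and the full one is 45/8.
Taking the ratio, P = 0.23782.

P ≈ 0.2378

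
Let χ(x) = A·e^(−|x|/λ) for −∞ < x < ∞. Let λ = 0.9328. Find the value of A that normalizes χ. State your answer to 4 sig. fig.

The normalization condition is ∫|χ|² dx = 1 from −∞ to ∞.
Using ∫₀^∞ xⁿ e^(−αx) dx = n!/αⁿ⁺¹, the integral (without the A² prefactor) comes out to λ.
Plugging in λ = 0.9328 yields A = 1.0354.

A ≈ 1.035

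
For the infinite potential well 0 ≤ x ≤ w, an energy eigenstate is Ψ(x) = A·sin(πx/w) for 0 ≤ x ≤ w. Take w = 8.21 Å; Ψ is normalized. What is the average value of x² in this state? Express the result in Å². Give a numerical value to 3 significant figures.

By definition ⟨x²⟩ = ∫ x^2 |Ψ(x)|² dx.
With ∫₀^w sin²(nπx/w) dx = w/2, evaluating both integrals, ⟨x²⟩ = -w^2/(2·π^2) + w^2/3.
Putting w = 8.21 gives 19.05.

⟨x^2⟩ ≈ 19.1 Å^2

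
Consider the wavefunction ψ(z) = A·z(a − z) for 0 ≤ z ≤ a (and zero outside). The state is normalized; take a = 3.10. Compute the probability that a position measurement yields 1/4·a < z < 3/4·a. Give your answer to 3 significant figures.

P ≈ 0.793

The probability is P = ∫ |ψ|² dz over [1/4·a, 3/4·a].
Since A² = 1/(a^5/30), this is the region integral divided by the full normalization integral.
Substituting u = z/a, A² and the length scale cancel in the ratio: P = ∫_{1/4}^{3/4} u^2·(1 - u)^2 du / ∫_{0}^{1} u^2·(1 - u)^2 du.
Using ∫ u^2·(1 - u)^2 du = u^3·(6·u^2 - 15·u + 10)/30, the numerator is 203/7680 and the denominator is 1/30.
The result is P = 203/256.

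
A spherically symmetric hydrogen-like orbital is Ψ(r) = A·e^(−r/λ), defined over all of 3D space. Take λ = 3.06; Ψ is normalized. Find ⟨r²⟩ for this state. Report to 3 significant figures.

The expectation value is the |Ψ|²-weighted average of r^2: ∫ r^2|Ψ|² 4πr² dr.
With ∫₀^∞ r^4 e^(−αr) dr = 4!/α^5, evaluating both integrals, ⟨r²⟩ = 3·λ^2.
With λ = 3.06, ⟨r^2⟩ = 28.09.

⟨r^2⟩ ≈ 28.1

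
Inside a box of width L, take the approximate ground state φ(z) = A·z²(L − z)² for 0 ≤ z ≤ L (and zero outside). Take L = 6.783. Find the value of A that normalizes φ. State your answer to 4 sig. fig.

Require ∫ |φ|² dz = 1 over the whole domain.
Expanding the polynomial and integrating term by term, with φ = A·z²(L − z)², the integral evaluates to A²·[L^9/630].
So A² = (L^9/630)^(−1).
With L = 6.783: A² = 0.000020727 and A = 0.0045527.

A ≈ 0.004553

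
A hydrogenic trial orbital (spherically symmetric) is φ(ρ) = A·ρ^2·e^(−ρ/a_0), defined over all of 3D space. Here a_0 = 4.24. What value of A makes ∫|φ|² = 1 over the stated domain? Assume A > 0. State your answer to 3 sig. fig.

A ≈ 0.000758

We need A² ∫|f|² 4πρ² dρ = 1, taking the integral from 0 to ∞.
With ∫₀^∞ ρ^6 e^(−αρ) dρ = 6!/α^7, ∫|φ|² 4πρ² dρ = A²·(45·π·a_0^7/2).
Hence A² = 1/[45·π·a_0^7/2].
Substituting a_0 = 4.24 gives A² = 5.743E-7, so A = 0.0007578.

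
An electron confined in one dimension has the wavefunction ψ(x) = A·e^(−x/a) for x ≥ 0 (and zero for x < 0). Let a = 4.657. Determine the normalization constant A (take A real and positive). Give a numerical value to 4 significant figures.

A ≈ 0.6553

Require ∫ |ψ|² dx = 1 over the whole domain.
Recall ∫₀^∞ x^m e^(−x/β) dx = m!·β^(m+1), the integral (without the A² prefactor) comes out to a/2.
So A² = (a/2)^(−1).
Substituting a = 4.657 gives A² = 0.42946, so A = 0.65533.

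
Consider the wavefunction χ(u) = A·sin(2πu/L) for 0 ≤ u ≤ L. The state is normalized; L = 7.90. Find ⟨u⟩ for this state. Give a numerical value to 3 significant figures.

⟨u⟩ ≈ 3.95

By definition ⟨u⟩ = ∫ u |χ(u)|² du.
Using sin²θ = (1 − cos 2θ)/2, since the A² factors cancel between numerator and denominator, ⟨u⟩ = L/2.
With L = 7.90, ⟨u⟩ = 3.950.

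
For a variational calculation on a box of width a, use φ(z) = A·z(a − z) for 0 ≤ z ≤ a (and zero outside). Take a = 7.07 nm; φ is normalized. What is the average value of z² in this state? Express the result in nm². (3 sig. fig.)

⟨z²⟩ = ∫ z^2 |φ|² dz over the full domain.
Since the A² factors cancel between numerator and denominator, ⟨z²⟩ = 2·a^2/7.
Putting a = 7.07 gives 14.28.

⟨z^2⟩ ≈ 14.3 nm^2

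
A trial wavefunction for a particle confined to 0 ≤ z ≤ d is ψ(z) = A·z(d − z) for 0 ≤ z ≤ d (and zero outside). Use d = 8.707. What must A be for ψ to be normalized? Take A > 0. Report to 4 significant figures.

Require ∫ |ψ|² dz = 1 over the whole domain.
∫|ψ|² dz = A²·(d^5/30).
Substituting d = 8.707 gives A² = 0.00059949, so A = 0.024484.

A ≈ 0.02448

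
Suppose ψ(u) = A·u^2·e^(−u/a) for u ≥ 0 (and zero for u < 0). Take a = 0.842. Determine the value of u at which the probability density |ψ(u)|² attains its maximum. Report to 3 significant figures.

Set d/du [|ψ(u)|²] = 0 and solve for u > 0.
Solving yields u = 2·a.
With a = 0.842, the most probable position is 1.684.

u ≈ 1.68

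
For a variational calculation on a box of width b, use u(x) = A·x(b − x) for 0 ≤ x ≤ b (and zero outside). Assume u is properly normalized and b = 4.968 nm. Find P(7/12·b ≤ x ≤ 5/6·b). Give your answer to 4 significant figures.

|u|² is the probability density, so P = ∫_{7/12·b}^{5/6·b} |u|² dx.
With A² fixed by ∫|u|² = 1, i.e. A² = (b^5/30)^(−1), substitute and integrate.
Let t = x/b; then A² and the length scale cancel, so P = ∫_{7/12}^{5/6} t^2·(1 - t)^2 dt ÷ ∫_{0}^{1} t^2·(1 - t)^2 dt.
An antiderivative of t^2·(1 - t)^2 is t^3·(6·t^2 - 15·t + 10)/30; evaluating from 7/12 to 5/6 gives ≈ 0.0103709, while the full integral is 1/30.
This works out to P = 0.31113.

P ≈ 0.3111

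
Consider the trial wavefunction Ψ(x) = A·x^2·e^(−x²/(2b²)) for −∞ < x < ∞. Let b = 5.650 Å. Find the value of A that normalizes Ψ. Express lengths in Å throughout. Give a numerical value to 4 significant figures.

A ≈ 0.01143 Å^(-5/2)

We need A² ∫|f|² dx = 1, taking the integral from −∞ to ∞.
Carrying out the integral gives A² · 3·√(π)·b^5/4.
Hence A² = 1/[3·√(π)·b^5/4].
With b = 5.650: A² = 0.00013065 and A = 0.011430.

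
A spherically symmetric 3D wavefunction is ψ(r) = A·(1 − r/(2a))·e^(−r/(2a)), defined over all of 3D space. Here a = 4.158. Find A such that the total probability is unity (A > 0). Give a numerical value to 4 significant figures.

Require ∫ |ψ|² 4πr² dr = 1 over the whole domain.
In 3D with spherical symmetry the volume element is 4πr² dr.
With ∫₀^∞ r^4 e^(−αr) dr = 4!/α^5, carrying out the integral gives A² · 8·π·a^3.
With a = 4.158: A² = 0.00055349 and A = 0.023526.

A ≈ 0.02353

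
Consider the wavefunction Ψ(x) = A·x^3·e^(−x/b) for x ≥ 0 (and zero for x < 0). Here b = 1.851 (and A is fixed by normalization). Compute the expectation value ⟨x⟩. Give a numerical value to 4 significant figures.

⟨x⟩ ≈ 6.479

⟨x⟩ = ∫ x |Ψ|² dx over the full domain.
Since the A² factors cancel between numerator and denominator, ⟨x⟩ = 7·b/2.
With b = 1.851, ⟨x⟩ = 6.4785.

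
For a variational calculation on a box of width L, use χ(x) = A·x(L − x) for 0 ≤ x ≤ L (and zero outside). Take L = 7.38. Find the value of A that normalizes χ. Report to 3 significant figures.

A ≈ 0.0370

We need A² ∫|f|² dx = 1, taking the integral from 0 to L.
∫|χ|² dx = A²·(L^5/30).
Setting this equal to 1 gives A² = 1/(L^5/30).
Plugging in L = 7.38 yields A = 0.03702.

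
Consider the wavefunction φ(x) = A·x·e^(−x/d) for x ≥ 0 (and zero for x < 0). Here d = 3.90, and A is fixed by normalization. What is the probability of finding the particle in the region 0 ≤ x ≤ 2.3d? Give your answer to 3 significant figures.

The probability is P = ∫ |φ|² dx over [0, 2.3d].
The normalization integral ∫|φ|²dx over the whole domain equals d^3/4·A², and A² cancels in the ratio.
In terms of u = x/d (A² and the length scale cancel between numerator and denominator), P = [∫_{0}^{2.3} u^2·e^(-2·u) du] / [∫_{0}^{∞} u^2·e^(-2·u) du].
An antiderivative of u^2·e^(-2·u) is -(2·u^2 + 2·u + 1)·e^(-2·u)/4; evaluating from 0 to 2.3 gives 1/4 - 809·e^(-23/5)/200, while the full integral is 1/4.
Evaluating gives P = 0.8374.

P ≈ 0.837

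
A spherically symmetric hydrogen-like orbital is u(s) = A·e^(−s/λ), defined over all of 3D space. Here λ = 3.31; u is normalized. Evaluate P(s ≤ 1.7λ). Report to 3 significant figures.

P ≈ 0.660

Integrate the radial probability density 4πs²|u|² over s ≤ 1.7λ.
Normalization gives A² = 1/(π·λ^3).
Substituting t = s/λ, A², 4π and the length scale all cancel in the ratio: P = ∫_{0}^{1.7} t^2·e^(-2·t) dt / ∫_{0}^{∞} t^2·e^(-2·t) dt.
With ∫ t^2·e^(-2·t) dt = -(2·t^2 + 2·t + 1)·e^(-2·t)/4 + C, the region integral is 1/4 - 509·e^(-17/5)/200 and the full one is 1/4.
This evaluates to P = 0.6603.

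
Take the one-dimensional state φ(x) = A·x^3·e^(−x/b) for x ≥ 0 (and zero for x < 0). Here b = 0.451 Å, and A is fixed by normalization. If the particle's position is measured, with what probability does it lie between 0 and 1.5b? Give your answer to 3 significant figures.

P = ∫_{0}^{1.5b} |φ(x)|² dx.
Since A² = 1/(45·b^7/8), this is the region integral divided by the full normalization integral.
Let u = x/b; then A² and the length scale cancel, so P = ∫_{0}^{1.5} u^6·e^(-2·u) du ÷ ∫_{0}^{∞} u^6·e^(-2·u) du.
Using ∫ u^6·e^(-2·u) du = -(4·u^6 + 12·u^5 + 30·u^4 + 60·u^3 + 90·u^2 + 90·u + 45)·e^(-2·u)/8, the numerator is ≈ 0.18849 and the denominator is 45/8.
This works out to P = 0.03351.

P ≈ 0.0335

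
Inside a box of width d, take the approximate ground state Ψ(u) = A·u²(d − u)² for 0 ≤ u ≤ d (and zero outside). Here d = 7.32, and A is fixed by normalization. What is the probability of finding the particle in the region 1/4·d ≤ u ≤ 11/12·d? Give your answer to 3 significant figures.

P ≈ 0.951

The probability is P = ∫ |Ψ|² du over [1/4·d, 11/12·d].
With A² fixed by ∫|Ψ|² = 1, i.e. A² = (d^9/630)^(−1), substitute and integrate.
Substituting t = u/d, A² and the length scale cancel in the ratio: P = ∫_{1/4}^{11/12} t^4·(1 - t)^4 dt / ∫_{0}^{1} t^4·(1 - t)^4 dt.
An antiderivative of t^4·(1 - t)^4 is t^5·(70·t^4 - 315·t^3 + 540·t^2 - 420·t + 126)/630; evaluating from 1/4 to 11/12 gives ≈ 0.0015090, while the full integral is 1/630.
This works out to P = 0.9507.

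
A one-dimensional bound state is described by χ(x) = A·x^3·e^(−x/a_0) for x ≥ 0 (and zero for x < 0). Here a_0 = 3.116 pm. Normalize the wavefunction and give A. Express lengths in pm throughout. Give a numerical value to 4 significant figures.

A ≈ 0.007895 pm^(-7/2)

We need A² ∫|f|² dx = 1, taking the integral from 0 to ∞.
Using ∫₀^∞ xⁿ e^(−αx) dx = n!/αⁿ⁺¹, the integral (without the A² prefactor) comes out to 45·a_0^7/8.
Plugging in a_0 = 3.116 yields A = 0.0078949.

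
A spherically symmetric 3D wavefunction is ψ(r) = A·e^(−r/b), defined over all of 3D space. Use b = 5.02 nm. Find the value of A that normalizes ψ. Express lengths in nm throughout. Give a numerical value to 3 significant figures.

A ≈ 0.0502 nm^(-3/2)

Require ∫ |ψ|² 4πr² dr = 1 over the whole domain.
Recall ∫₀^∞ r^m e^(−r/β) dr = m!·β^(m+1), carrying out the integral gives A² · π·b^3.
With b = 5.02: A² = 0.002516 and A = 0.05016.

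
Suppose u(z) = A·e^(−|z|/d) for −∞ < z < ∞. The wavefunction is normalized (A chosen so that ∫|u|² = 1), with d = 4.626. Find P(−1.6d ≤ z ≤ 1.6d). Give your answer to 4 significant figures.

P = ∫_{−1.6d}^{1.6d} |u(z)|² dz.
The normalization integral ∫|u|²dz over the whole domain equals d·A², and A² cancels in the ratio.
By symmetry take twice the z ≥ 0 contribution in numerator and denominator; the 2's cancel. In terms of t = z/d (A² and the length scale cancel between numerator and denominator), P = [∫_{0}^{1.6} e^(-2·t) dt] / [∫_{0}^{∞} e^(-2·t) dt].
With ∫ e^(-2·t) dt = -e^(-2·t)/2 + C, the region integral is 1/2 - e^(-16/5)/2 and the full one is 1/2.
Taking the ratio, P = 0.95924.

P ≈ 0.9592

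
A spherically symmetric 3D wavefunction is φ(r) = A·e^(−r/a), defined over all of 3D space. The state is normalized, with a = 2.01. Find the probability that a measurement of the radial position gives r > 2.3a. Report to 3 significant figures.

P ≈ 0.163

With dV = 4πr²dr, the probability is ∫|φ|² dV over r > 2.3a.
A² is fixed by ∫₀^∞ 4πr²|φ|² dr = 1, i.e. A² = (π·a^3)^(−1).
Substituting u = r/a, A², 4π and the length scale all cancel in the ratio: P = ∫_{2.3}^{∞} u^2·e^(-2·u) du / ∫_{0}^{∞} u^2·e^(-2·u) du.
Using ∫ u^2·e^(-2·u) du = -(2·u^2 + 2·u + 1)·e^(-2·u)/4, the numerator is 809·e^(-23/5)/200 and the denominator is 1/4.
This evaluates to P = 0.1626.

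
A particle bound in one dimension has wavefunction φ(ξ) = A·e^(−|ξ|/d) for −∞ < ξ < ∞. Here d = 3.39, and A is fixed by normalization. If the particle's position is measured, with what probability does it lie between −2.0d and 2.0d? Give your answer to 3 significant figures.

P = ∫_{−2.0d}^{2.0d} |φ(ξ)|² dξ.
With A² fixed by ∫|φ|² = 1, i.e. A² = (d)^(−1), substitute and integrate.
Both integrals are even about ξ = 0, so only the ξ ≥ 0 halves are needed (the factors of 2 cancel). Let u = ξ/d; then A² and the length scale cancel, so P = ∫_{0}^{2.0} e^(-2·u) du ÷ ∫_{0}^{∞} e^(-2·u) du.
An antiderivative of e^(-2·u) is -e^(-2·u)/2; evaluating from 0 to 2.0 gives 1/2 - e^(-4)/2, while the full integral is 1/2.
Taking the ratio, P = 0.9817.

P ≈ 0.982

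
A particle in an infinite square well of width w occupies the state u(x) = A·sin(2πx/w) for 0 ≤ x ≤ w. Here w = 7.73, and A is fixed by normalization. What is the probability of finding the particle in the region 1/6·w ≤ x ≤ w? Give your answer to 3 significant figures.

P ≈ 0.902

P = ∫_{1/6·w}^{w} |u(x)|² dx.
The normalization integral ∫|u|²dx over the whole domain equals w/2·A², and A² cancels in the ratio.
In terms of t = x/w (A² and the length scale cancel between numerator and denominator), P = [∫_{1/6}^{1} sin(2·π·t)^2 dt] / [∫_{0}^{1} sin(2·π·t)^2 dt].
Using ∫ sin(2·π·t)^2 dt = t/2 - sin(4·π·t)/(8·π), the numerator is √(3)/(16·π) + 5/12 and the denominator is 1/2.
Evaluating gives P = √(3)/(8·π) + 5/6.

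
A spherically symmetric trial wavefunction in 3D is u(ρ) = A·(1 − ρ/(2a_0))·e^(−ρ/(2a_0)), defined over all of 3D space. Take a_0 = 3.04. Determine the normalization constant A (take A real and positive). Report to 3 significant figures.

The normalization condition is ∫|u|² 4πρ² dρ = 1 from 0 to ∞.
In 3D with spherical symmetry the volume element is 4πρ² dρ.
With u = A·(1 − ρ/(2a_0))·e^(−ρ/(2a_0)), the integral evaluates to A²·[8·π·a_0^3].
Hence A² = 1/[8·π·a_0^3].
With a_0 = 3.04: A² = 0.001416 and A = 0.03763.

A ≈ 0.0376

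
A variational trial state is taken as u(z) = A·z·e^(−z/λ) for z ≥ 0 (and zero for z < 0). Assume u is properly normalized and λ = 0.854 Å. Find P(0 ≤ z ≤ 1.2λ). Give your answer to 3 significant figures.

P ≈ 0.430

The probability is P = ∫ |u|² dz over [0, 1.2λ].
Since A² = 1/(λ^3/4), this is the region integral divided by the full normalization integral.
In terms of t = z/λ (A² and the length scale cancel between numerator and denominator), P = [∫_{0}^{1.2} t^2·e^(-2·t) dt] / [∫_{0}^{∞} t^2·e^(-2·t) dt].
An antiderivative of t^2·e^(-2·t) is -(2·t^2 + 2·t + 1)·e^(-2·t)/4; evaluating from 0 to 1.2 gives 1/4 - 157·e^(-12/5)/100, while the full integral is 1/4.
Evaluating gives P = 0.4303.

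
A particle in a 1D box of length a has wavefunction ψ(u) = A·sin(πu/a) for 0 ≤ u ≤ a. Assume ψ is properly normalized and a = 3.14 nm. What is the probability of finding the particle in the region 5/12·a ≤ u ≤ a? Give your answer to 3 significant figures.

P ≈ 0.663

|ψ|² is the probability density, so P = ∫_{5/12·a}^{a} |ψ|² du.
Since A² = 1/(a/2), this is the region integral divided by the full normalization integral.
In terms of t = u/a (A² and the length scale cancel between numerator and denominator), P = [∫_{5/12}^{1} sin(π·t)^2 dt] / [∫_{0}^{1} sin(π·t)^2 dt].
With ∫ sin(π·t)^2 dt = t/2 - sin(2·π·t)/(4·π) + C, the region integral is 1/(8·π) + 7/24 and the full one is 1/2.
Evaluating gives P = (3 + 7·π)/(12·π).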